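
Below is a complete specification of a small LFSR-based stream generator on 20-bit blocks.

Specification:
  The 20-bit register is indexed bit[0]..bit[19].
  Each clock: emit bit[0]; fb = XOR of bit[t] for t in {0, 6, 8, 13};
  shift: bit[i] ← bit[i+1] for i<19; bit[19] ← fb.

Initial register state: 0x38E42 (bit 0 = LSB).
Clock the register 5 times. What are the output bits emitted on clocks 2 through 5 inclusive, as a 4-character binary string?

reg_0 = 0x38E42
clock 1: out=0, reg = 0x9C721
clock 2: out=1, reg = 0x4E390
clock 3: out=0, reg = 0x271C8
clock 4: out=0, reg = 0x938E4
clock 5: out=0, reg = 0x49C72

1000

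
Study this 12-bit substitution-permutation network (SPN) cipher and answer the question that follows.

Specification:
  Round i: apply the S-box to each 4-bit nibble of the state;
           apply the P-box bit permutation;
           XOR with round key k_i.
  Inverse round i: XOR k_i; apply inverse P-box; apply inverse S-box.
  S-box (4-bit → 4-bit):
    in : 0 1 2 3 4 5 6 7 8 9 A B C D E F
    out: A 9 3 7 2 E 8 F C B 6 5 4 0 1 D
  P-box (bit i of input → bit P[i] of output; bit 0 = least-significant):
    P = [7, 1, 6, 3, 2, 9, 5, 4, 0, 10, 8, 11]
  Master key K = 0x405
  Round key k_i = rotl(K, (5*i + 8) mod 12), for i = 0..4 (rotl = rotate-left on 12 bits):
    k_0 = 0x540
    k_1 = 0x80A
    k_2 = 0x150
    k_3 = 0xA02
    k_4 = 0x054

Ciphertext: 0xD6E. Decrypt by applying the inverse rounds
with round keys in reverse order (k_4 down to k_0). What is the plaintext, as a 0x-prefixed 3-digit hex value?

s_0 = ciphertext = 0xD6E
s_1 = InvRound(s_0, k_4) = 0x580
s_2 = InvRound(s_1, k_3) = 0x542
s_3 = InvRound(s_2, k_2) = 0x464
s_4 = InvRound(s_3, k_1) = 0x0B5
s_5 = InvRound(s_4, k_0) = 0x3FB

0x3FB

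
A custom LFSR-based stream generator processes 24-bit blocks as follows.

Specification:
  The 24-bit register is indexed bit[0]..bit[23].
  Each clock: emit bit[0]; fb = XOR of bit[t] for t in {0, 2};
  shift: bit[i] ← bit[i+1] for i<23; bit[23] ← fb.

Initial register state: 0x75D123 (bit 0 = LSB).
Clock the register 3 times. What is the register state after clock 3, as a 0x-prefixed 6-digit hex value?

reg_0 = 0x75D123
clock 1: out=1, reg = 0xBAE891
clock 2: out=1, reg = 0xDD7448
clock 3: out=0, reg = 0x6EBA24

0x6EBA24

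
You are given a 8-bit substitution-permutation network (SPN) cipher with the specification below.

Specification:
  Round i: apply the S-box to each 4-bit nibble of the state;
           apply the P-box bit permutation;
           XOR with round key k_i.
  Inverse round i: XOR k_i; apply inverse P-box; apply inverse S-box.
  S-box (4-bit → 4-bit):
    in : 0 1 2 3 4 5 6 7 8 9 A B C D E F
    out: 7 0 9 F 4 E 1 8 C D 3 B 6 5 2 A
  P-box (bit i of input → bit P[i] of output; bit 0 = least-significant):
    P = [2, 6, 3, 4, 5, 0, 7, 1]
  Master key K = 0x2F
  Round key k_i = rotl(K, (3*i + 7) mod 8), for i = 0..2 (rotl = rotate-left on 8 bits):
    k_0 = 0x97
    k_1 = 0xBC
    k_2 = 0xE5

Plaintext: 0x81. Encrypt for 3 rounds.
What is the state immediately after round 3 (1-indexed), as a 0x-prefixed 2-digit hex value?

0xEC

s_0 = plaintext = 0x81
s_1 = Round(s_0, k_0) = 0x15
s_2 = Round(s_1, k_1) = 0xE4
s_3 = Round(s_2, k_2) = 0xEC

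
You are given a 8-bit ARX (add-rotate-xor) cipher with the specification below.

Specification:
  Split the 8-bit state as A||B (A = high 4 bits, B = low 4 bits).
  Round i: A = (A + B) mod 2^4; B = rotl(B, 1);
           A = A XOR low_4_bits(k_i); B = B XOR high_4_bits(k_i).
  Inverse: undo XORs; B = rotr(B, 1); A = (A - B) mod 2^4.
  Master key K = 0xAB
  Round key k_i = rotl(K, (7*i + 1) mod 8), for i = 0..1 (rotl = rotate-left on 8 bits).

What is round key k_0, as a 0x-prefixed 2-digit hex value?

K = 0xAB
k_0 = rotl(K, (7*0+1) mod 8) = rotl(K, 1) = 0x57

0x57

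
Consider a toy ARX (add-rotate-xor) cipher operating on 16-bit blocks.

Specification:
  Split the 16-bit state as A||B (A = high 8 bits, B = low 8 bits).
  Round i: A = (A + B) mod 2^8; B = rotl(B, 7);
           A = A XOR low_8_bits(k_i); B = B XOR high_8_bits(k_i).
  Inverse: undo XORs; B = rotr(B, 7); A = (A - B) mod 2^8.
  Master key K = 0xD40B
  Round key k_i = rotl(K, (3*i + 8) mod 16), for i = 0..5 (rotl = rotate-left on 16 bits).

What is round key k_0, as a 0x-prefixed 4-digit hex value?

0x0BD4

K = 0xD40B
k_0 = rotl(K, (3*0+8) mod 16) = rotl(K, 8) = 0x0BD4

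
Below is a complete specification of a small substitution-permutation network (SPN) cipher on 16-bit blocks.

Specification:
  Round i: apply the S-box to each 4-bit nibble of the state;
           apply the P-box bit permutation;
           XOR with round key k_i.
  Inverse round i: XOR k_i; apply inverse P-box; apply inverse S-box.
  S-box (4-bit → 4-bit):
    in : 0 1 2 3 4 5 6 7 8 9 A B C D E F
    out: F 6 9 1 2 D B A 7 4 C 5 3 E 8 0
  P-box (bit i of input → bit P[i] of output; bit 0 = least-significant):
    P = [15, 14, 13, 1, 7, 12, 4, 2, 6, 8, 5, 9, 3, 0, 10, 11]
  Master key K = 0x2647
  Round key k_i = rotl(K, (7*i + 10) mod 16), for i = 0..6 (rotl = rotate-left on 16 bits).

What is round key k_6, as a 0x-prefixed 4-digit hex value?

K = 0x2647
k_0 = rotl(K, (7*0+10) mod 16) = rotl(K, 10) = 0x1C99
k_1 = rotl(K, (7*1+10) mod 16) = rotl(K, 1) = 0x4C8E
k_2 = rotl(K, (7*2+10) mod 16) = rotl(K, 8) = 0x4726
k_3 = rotl(K, (7*3+10) mod 16) = rotl(K, 15) = 0x9323
k_4 = rotl(K, (7*4+10) mod 16) = rotl(K, 6) = 0x91C9
k_5 = rotl(K, (7*5+10) mod 16) = rotl(K, 13) = 0xE4C8
k_6 = rotl(K, (7*6+10) mod 16) = rotl(K, 4) = 0x6472

0x6472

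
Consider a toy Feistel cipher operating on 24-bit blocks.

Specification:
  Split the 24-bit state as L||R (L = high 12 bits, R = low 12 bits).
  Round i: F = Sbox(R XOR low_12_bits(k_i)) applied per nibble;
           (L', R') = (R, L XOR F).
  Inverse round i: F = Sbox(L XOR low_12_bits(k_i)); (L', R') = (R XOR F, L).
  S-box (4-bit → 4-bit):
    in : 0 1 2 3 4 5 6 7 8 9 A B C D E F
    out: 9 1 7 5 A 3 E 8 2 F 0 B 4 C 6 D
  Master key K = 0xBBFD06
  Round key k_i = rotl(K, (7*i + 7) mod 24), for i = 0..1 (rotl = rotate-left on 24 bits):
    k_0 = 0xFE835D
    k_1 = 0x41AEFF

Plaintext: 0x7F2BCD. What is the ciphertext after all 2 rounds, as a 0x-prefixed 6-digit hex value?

0x50B017

s_0 = plaintext = 0x7F2BCD
s_1 = Round(s_0, k_0) = 0xBCD50B
s_2 = Round(s_1, k_1) = 0x50B017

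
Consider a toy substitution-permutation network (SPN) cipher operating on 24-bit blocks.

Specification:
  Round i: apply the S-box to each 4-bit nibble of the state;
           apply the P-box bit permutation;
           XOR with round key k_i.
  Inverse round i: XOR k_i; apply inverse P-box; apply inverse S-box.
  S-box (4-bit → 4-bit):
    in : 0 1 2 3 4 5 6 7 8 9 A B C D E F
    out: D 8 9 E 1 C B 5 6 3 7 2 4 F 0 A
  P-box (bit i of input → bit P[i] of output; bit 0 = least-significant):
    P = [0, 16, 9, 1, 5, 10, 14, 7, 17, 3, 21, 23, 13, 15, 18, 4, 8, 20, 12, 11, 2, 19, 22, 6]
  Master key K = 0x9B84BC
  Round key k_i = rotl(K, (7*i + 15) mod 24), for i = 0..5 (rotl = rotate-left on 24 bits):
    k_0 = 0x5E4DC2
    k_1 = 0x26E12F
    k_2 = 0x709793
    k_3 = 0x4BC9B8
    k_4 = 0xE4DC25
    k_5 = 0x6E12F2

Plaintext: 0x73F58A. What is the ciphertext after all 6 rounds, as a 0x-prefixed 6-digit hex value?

0xE09332

s_0 = plaintext = 0x73F58A
s_1 = Round(s_0, k_0) = 0xAF93D7
s_2 = Round(s_1, k_1) = 0xDE0F82
s_3 = Round(s_2, k_2) = 0xBCF3CC
s_4 = Round(s_3, k_3) = 0xE31BA0
s_5 = Round(s_4, k_4) = 0xF4821E
s_6 = Round(s_5, k_5) = 0xE09332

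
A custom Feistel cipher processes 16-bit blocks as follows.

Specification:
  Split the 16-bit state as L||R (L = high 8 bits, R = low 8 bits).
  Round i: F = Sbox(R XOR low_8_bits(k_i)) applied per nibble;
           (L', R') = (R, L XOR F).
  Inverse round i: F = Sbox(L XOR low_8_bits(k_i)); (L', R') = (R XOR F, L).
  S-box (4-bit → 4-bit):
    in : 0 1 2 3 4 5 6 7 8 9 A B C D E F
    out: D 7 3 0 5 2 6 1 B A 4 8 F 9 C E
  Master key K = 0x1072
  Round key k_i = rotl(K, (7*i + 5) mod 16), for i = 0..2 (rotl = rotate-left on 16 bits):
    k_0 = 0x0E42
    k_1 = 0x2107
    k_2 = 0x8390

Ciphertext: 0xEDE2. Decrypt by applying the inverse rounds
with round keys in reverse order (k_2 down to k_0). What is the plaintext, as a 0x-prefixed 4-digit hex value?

0xA602

s_0 = ciphertext = 0xEDE2
s_1 = InvRound(s_0, k_2) = 0xFBED
s_2 = InvRound(s_1, k_1) = 0x02FB
s_3 = InvRound(s_2, k_0) = 0xA602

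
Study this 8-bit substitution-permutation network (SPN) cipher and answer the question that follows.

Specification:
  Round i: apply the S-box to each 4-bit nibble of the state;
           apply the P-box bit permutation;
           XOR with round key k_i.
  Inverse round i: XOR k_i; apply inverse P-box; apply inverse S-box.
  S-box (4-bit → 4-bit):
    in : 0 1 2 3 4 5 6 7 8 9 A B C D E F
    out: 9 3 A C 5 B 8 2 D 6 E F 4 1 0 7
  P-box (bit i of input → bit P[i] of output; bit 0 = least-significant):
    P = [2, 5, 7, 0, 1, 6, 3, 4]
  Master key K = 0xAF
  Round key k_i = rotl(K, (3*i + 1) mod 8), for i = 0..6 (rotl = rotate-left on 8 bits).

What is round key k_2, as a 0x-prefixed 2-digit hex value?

K = 0xAF
k_0 = rotl(K, (3*0+1) mod 8) = rotl(K, 1) = 0x5F
k_1 = rotl(K, (3*1+1) mod 8) = rotl(K, 4) = 0xFA
k_2 = rotl(K, (3*2+1) mod 8) = rotl(K, 7) = 0xD7

0xD7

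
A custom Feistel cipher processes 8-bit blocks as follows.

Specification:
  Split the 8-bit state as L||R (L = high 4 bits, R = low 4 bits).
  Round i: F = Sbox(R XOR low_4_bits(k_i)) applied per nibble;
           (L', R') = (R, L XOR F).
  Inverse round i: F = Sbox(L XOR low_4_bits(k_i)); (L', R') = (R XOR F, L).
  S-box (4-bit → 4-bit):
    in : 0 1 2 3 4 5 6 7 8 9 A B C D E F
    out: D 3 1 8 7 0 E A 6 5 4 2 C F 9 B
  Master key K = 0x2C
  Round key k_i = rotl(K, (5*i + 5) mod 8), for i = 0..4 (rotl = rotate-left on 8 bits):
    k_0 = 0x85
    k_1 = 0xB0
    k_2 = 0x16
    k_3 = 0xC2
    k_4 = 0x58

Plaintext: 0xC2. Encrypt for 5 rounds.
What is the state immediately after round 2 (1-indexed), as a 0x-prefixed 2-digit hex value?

s_0 = plaintext = 0xC2
s_1 = Round(s_0, k_0) = 0x26
s_2 = Round(s_1, k_1) = 0x6C
s_3 = Round(s_2, k_2) = 0xC2
s_4 = Round(s_3, k_3) = 0x21
s_5 = Round(s_4, k_4) = 0x17

0x6C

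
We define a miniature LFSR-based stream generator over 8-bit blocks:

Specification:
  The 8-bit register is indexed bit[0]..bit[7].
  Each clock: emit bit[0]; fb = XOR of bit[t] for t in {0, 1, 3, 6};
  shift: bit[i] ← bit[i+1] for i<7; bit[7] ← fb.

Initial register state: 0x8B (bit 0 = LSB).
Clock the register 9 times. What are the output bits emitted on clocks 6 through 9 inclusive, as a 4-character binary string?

reg_0 = 0x8B
clock 1: out=1, reg = 0xC5
clock 2: out=1, reg = 0x62
clock 3: out=0, reg = 0x31
clock 4: out=1, reg = 0x98
clock 5: out=0, reg = 0xCC
clock 6: out=0, reg = 0x66
clock 7: out=0, reg = 0x33
clock 8: out=1, reg = 0x19
clock 9: out=1, reg = 0x0C

0011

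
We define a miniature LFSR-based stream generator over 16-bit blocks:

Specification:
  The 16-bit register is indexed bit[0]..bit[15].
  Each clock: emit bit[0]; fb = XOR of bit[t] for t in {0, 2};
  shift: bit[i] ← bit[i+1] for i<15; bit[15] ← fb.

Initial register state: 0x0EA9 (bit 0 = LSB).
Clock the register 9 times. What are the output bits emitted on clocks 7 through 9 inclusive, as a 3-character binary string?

reg_0 = 0x0EA9
clock 1: out=1, reg = 0x8754
clock 2: out=0, reg = 0xC3AA
clock 3: out=0, reg = 0x61D5
clock 4: out=1, reg = 0x30EA
clock 5: out=0, reg = 0x1875
clock 6: out=1, reg = 0x0C3A
clock 7: out=0, reg = 0x061D
clock 8: out=1, reg = 0x030E
clock 9: out=0, reg = 0x8187

010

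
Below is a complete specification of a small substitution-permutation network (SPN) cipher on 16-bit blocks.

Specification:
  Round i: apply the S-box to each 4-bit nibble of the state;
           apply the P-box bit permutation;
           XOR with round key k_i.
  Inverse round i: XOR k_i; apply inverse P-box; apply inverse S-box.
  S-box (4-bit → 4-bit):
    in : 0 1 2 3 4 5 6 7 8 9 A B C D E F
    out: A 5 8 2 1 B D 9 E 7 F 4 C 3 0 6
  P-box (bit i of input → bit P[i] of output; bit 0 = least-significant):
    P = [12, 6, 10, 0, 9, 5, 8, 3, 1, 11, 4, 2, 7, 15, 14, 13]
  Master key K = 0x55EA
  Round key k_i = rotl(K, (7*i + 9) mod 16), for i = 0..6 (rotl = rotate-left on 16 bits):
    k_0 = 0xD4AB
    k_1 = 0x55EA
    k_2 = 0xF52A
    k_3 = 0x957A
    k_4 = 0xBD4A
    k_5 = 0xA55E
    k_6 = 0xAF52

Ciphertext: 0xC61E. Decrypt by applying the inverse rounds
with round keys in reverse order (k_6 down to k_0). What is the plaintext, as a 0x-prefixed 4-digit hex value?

s_0 = ciphertext = 0xC61E
s_1 = InvRound(s_0, k_6) = 0xC0C3
s_2 = InvRound(s_1, k_5) = 0x6CCC
s_3 = InvRound(s_2, k_4) = 0x97B4
s_4 = InvRound(s_3, k_3) = 0x4773
s_5 = InvRound(s_4, k_2) = 0x0B75
s_6 = InvRound(s_5, k_1) = 0x1A76
s_7 = InvRound(s_6, k_0) = 0x9878

0x9878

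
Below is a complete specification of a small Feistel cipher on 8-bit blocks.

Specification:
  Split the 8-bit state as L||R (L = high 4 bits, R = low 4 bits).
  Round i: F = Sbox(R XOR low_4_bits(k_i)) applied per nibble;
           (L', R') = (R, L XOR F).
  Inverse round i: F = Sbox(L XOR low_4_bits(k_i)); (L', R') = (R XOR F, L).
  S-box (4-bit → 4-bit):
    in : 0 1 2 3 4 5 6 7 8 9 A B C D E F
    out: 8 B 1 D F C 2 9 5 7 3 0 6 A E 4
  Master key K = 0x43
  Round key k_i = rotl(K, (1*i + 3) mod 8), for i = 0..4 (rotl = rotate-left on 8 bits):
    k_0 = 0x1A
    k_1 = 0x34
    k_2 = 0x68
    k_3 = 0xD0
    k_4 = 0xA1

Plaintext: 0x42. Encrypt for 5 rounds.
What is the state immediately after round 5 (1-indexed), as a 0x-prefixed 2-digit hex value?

s_0 = plaintext = 0x42
s_1 = Round(s_0, k_0) = 0x21
s_2 = Round(s_1, k_1) = 0x1E
s_3 = Round(s_2, k_2) = 0xE3
s_4 = Round(s_3, k_3) = 0x33
s_5 = Round(s_4, k_4) = 0x32

0x32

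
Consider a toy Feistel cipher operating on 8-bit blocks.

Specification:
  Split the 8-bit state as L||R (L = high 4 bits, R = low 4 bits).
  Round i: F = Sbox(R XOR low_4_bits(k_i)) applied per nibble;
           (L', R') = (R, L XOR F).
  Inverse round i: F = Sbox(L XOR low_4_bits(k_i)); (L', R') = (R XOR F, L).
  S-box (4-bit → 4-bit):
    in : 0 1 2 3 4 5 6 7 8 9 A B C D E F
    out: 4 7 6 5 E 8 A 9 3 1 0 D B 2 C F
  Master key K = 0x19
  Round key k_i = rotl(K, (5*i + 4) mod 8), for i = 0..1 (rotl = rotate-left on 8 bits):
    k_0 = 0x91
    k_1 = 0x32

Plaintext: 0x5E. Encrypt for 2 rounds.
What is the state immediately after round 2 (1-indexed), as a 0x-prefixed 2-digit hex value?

s_0 = plaintext = 0x5E
s_1 = Round(s_0, k_0) = 0xEA
s_2 = Round(s_1, k_1) = 0xAD

0xAD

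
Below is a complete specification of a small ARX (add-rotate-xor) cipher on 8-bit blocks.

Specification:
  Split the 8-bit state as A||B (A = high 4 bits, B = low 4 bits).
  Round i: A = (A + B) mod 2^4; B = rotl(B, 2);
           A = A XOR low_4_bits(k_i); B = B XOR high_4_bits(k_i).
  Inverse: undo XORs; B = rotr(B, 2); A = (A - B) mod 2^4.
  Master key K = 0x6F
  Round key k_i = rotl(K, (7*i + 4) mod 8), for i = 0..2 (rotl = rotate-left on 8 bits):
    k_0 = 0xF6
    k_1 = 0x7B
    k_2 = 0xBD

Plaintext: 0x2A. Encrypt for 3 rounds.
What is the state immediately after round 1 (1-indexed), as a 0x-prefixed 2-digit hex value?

0xA5

s_0 = plaintext = 0x2A
s_1 = Round(s_0, k_0) = 0xA5
s_2 = Round(s_1, k_1) = 0x42
s_3 = Round(s_2, k_2) = 0xB3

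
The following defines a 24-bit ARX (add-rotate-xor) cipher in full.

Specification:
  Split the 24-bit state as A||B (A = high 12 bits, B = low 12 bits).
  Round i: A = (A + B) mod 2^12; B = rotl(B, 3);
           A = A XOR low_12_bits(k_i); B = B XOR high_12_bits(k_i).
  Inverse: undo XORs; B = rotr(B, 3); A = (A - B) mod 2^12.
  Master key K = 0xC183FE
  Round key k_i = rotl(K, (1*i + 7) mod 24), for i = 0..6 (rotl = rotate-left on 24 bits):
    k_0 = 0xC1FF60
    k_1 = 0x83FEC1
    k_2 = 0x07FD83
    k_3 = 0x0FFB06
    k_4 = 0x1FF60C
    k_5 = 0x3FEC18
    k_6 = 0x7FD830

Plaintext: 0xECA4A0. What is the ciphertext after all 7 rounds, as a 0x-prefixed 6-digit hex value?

s_0 = plaintext = 0xECA4A0
s_1 = Round(s_0, k_0) = 0xC0A91D
s_2 = Round(s_1, k_1) = 0xBE60D3
s_3 = Round(s_2, k_2) = 0x13A6E7
s_4 = Round(s_3, k_3) = 0x3277C4
s_5 = Round(s_4, k_4) = 0xCE7FDC
s_6 = Round(s_5, k_5) = 0x0DBD19
s_7 = Round(s_6, k_6) = 0x5C4F33

0x5C4F33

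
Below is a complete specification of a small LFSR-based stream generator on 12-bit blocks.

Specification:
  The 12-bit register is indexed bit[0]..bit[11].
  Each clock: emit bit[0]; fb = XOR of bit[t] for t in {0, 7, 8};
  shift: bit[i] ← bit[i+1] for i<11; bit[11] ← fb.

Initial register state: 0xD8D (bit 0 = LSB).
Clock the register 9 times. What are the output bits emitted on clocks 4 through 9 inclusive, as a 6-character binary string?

reg_0 = 0xD8D
clock 1: out=1, reg = 0xEC6
clock 2: out=0, reg = 0xF63
clock 3: out=1, reg = 0x7B1
clock 4: out=1, reg = 0xBD8
clock 5: out=0, reg = 0x5EC
clock 6: out=0, reg = 0x2F6
clock 7: out=0, reg = 0x97B
clock 8: out=1, reg = 0x4BD
clock 9: out=1, reg = 0x25E

100011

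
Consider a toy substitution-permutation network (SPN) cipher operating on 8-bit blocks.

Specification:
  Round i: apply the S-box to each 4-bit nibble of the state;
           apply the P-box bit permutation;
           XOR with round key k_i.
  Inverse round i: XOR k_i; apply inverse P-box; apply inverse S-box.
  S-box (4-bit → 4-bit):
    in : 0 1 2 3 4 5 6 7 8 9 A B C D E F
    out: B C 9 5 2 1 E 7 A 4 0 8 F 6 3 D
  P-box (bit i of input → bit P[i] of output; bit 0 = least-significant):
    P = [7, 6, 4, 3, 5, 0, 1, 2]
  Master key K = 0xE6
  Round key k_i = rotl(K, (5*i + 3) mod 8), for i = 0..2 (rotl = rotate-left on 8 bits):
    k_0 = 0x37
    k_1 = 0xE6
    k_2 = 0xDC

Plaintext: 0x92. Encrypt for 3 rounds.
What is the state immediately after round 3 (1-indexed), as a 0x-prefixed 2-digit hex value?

0x50

s_0 = plaintext = 0x92
s_1 = Round(s_0, k_0) = 0xBD
s_2 = Round(s_1, k_1) = 0xB2
s_3 = Round(s_2, k_2) = 0x50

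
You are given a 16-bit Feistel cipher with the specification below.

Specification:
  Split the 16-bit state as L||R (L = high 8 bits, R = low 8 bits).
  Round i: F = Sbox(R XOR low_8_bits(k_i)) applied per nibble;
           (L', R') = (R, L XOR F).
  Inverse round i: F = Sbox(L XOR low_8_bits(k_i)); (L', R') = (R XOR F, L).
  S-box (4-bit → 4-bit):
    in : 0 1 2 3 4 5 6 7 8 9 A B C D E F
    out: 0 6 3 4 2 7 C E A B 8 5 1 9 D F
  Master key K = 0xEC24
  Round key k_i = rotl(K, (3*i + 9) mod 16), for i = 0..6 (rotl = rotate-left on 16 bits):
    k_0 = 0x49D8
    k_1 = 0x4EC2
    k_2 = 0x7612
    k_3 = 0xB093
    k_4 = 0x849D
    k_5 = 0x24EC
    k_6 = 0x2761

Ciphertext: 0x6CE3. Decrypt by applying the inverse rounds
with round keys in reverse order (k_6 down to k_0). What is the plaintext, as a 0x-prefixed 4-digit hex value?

s_0 = ciphertext = 0x6CE3
s_1 = InvRound(s_0, k_6) = 0xEA6C
s_2 = InvRound(s_1, k_5) = 0x60EA
s_3 = InvRound(s_2, k_4) = 0x1360
s_4 = InvRound(s_3, k_3) = 0xC013
s_5 = InvRound(s_4, k_2) = 0x80C0
s_6 = InvRound(s_5, k_1) = 0xE380
s_7 = InvRound(s_6, k_0) = 0xC5E3

0xC5E3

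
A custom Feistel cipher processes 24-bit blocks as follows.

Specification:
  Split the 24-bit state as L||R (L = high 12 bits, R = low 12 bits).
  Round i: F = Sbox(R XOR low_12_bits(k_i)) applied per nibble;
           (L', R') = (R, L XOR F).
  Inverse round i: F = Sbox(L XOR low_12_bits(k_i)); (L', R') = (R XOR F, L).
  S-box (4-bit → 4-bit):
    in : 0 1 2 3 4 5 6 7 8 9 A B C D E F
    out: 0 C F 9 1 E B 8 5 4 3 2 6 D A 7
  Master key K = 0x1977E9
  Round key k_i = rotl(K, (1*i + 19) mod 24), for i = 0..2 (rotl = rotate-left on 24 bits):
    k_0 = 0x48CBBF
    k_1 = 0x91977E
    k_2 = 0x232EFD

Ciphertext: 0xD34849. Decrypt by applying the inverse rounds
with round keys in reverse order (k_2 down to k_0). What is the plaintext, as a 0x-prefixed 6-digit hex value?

0xC926DD

s_0 = ciphertext = 0xD34849
s_1 = InvRound(s_0, k_2) = 0x12DD34
s_2 = InvRound(s_1, k_1) = 0x6DD12D
s_3 = InvRound(s_2, k_0) = 0xC926DD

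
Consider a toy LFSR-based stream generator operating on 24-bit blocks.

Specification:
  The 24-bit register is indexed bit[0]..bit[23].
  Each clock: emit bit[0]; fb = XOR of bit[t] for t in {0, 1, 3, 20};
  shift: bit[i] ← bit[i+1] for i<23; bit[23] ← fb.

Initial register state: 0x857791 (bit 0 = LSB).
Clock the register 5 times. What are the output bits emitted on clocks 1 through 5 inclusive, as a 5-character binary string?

10001

reg_0 = 0x857791
clock 1: out=1, reg = 0xC2BBC8
clock 2: out=0, reg = 0xE15DE4
clock 3: out=0, reg = 0x70AEF2
clock 4: out=0, reg = 0x385779
clock 5: out=1, reg = 0x9C2BBC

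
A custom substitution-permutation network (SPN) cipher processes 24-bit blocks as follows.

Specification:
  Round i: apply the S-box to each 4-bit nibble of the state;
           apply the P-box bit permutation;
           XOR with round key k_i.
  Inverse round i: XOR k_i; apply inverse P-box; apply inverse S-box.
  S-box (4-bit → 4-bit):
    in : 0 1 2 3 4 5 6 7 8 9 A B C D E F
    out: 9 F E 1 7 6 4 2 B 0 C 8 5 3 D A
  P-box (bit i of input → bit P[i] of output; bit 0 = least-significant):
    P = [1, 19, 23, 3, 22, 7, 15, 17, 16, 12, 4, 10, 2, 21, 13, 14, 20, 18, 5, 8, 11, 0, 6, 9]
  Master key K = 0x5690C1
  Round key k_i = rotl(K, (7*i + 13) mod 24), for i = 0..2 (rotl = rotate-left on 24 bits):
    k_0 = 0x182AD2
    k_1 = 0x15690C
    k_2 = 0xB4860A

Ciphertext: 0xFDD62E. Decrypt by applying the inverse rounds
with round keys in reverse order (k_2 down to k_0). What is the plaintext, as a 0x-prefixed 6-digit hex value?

0x65DBEF

s_0 = ciphertext = 0xFDD62E
s_1 = InvRound(s_0, k_2) = 0x960D37
s_2 = InvRound(s_1, k_1) = 0x76AEBE
s_3 = InvRound(s_2, k_0) = 0x65DBEF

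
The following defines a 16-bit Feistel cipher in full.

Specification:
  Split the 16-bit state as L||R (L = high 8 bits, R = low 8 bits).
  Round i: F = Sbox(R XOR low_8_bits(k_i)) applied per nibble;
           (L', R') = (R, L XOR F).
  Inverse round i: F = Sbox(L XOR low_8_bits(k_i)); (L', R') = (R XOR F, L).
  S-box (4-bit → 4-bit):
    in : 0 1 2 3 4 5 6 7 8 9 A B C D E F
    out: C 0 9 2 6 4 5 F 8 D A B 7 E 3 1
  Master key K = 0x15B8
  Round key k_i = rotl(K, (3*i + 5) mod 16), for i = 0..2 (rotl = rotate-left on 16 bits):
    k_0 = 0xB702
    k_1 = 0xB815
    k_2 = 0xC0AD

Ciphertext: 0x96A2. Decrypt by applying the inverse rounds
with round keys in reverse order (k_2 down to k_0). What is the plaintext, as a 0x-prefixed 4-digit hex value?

0xEB41

s_0 = ciphertext = 0x96A2
s_1 = InvRound(s_0, k_2) = 0x8996
s_2 = InvRound(s_1, k_1) = 0x4189
s_3 = InvRound(s_2, k_0) = 0xEB41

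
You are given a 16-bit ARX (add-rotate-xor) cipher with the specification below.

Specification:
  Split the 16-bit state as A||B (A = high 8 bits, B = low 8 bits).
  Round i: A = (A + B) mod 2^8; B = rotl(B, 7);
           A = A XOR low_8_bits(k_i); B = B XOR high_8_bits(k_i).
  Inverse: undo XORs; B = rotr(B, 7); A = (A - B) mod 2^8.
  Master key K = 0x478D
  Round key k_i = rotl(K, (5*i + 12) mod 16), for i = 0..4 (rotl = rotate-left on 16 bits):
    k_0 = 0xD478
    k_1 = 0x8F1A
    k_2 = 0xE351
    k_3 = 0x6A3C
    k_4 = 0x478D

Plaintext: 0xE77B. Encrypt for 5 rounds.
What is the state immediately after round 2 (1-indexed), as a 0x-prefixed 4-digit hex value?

0x993B

s_0 = plaintext = 0xE77B
s_1 = Round(s_0, k_0) = 0x1A69
s_2 = Round(s_1, k_1) = 0x993B
s_3 = Round(s_2, k_2) = 0x857E
s_4 = Round(s_3, k_3) = 0x3F55
s_5 = Round(s_4, k_4) = 0x19ED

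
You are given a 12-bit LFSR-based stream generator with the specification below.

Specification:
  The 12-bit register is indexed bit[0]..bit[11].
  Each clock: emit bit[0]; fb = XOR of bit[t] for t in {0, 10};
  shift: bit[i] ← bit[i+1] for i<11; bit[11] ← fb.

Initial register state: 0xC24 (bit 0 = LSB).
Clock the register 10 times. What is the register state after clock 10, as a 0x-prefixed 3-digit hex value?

reg_0 = 0xC24
clock 1: out=0, reg = 0xE12
clock 2: out=0, reg = 0xF09
clock 3: out=1, reg = 0x784
clock 4: out=0, reg = 0xBC2
clock 5: out=0, reg = 0x5E1
clock 6: out=1, reg = 0x2F0
clock 7: out=0, reg = 0x178
clock 8: out=0, reg = 0x0BC
clock 9: out=0, reg = 0x05E
clock 10: out=0, reg = 0x02F

0x02F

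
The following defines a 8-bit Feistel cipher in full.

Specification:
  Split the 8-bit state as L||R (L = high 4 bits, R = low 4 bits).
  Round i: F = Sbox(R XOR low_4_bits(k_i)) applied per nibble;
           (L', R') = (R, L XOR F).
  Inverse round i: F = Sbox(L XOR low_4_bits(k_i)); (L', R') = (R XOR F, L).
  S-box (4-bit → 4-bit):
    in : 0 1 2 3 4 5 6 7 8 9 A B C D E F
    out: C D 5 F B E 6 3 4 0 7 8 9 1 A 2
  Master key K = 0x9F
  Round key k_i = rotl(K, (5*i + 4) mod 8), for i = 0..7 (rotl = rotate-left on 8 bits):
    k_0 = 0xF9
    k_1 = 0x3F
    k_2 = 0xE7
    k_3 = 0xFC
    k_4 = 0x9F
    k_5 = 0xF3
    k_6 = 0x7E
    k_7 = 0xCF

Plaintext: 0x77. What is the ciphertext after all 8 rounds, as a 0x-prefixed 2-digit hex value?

s_0 = plaintext = 0x77
s_1 = Round(s_0, k_0) = 0x7D
s_2 = Round(s_1, k_1) = 0xD2
s_3 = Round(s_2, k_2) = 0x23
s_4 = Round(s_3, k_3) = 0x30
s_5 = Round(s_4, k_4) = 0x01
s_6 = Round(s_5, k_5) = 0x15
s_7 = Round(s_6, k_6) = 0x59
s_8 = Round(s_7, k_7) = 0x93

0x93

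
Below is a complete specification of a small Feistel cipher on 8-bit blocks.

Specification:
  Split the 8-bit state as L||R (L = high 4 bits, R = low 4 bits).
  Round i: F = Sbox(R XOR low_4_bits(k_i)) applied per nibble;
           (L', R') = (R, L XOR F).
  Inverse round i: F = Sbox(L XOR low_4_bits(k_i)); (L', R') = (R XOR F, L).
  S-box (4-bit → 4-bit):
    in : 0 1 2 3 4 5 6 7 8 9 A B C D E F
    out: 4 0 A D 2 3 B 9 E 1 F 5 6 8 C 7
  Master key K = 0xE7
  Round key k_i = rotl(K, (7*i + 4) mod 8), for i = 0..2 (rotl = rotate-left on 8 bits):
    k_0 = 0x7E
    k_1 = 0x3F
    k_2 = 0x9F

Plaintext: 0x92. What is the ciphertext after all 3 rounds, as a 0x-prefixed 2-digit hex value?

s_0 = plaintext = 0x92
s_1 = Round(s_0, k_0) = 0x2F
s_2 = Round(s_1, k_1) = 0xF6
s_3 = Round(s_2, k_2) = 0x6E

0x6E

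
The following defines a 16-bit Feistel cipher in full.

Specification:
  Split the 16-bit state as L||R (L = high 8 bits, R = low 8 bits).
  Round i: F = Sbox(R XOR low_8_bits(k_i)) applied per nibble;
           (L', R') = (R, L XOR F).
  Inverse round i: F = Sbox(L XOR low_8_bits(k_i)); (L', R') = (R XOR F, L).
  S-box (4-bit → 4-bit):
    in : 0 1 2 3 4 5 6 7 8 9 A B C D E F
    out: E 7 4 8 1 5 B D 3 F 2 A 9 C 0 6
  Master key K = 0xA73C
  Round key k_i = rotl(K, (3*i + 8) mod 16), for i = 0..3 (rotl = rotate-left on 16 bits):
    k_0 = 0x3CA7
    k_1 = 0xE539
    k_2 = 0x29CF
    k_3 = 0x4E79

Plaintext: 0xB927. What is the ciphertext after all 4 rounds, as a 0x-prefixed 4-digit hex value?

0x948B

s_0 = plaintext = 0xB927
s_1 = Round(s_0, k_0) = 0x2787
s_2 = Round(s_1, k_1) = 0x8787
s_3 = Round(s_2, k_2) = 0x8794
s_4 = Round(s_3, k_3) = 0x948B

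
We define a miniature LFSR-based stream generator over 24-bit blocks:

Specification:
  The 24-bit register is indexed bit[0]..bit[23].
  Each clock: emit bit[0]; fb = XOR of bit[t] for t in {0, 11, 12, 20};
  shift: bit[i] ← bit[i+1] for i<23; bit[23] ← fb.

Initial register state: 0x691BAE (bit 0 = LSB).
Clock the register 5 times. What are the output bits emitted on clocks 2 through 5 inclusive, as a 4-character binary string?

1110

reg_0 = 0x691BAE
clock 1: out=0, reg = 0x348DD7
clock 2: out=1, reg = 0x9A46EB
clock 3: out=1, reg = 0x4D2375
clock 4: out=1, reg = 0xA691BA
clock 5: out=0, reg = 0xD348DD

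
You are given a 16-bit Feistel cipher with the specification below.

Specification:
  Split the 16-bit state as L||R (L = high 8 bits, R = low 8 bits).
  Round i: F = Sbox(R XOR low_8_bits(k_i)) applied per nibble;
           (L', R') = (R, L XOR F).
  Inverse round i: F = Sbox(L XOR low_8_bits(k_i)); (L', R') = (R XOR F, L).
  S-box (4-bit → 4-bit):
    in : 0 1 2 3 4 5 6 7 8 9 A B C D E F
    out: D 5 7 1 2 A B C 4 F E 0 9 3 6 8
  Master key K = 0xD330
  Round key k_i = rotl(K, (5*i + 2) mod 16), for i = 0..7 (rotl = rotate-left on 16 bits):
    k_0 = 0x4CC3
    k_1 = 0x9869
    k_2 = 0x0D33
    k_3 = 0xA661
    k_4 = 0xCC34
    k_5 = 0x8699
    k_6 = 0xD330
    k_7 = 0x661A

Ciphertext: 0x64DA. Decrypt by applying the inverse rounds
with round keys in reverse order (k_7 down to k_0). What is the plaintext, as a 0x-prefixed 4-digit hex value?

s_0 = ciphertext = 0x64DA
s_1 = InvRound(s_0, k_7) = 0x1C64
s_2 = InvRound(s_1, k_6) = 0x1D1C
s_3 = InvRound(s_2, k_5) = 0x5E1D
s_4 = InvRound(s_3, k_4) = 0xA35E
s_5 = InvRound(s_4, k_3) = 0xC9A3
s_6 = InvRound(s_5, k_2) = 0x2DC9
s_7 = InvRound(s_6, k_1) = 0xEB2D
s_8 = InvRound(s_7, k_0) = 0x59EB

0x59EB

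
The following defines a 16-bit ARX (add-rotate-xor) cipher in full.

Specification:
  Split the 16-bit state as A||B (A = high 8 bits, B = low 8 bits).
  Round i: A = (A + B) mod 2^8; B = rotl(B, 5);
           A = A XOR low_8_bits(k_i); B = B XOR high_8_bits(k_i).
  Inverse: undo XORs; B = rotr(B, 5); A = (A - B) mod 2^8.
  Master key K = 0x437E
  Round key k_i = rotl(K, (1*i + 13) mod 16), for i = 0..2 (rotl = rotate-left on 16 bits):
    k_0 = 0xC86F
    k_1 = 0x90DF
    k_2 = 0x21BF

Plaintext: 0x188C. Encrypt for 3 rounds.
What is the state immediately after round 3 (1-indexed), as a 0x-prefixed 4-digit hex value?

0x0956

s_0 = plaintext = 0x188C
s_1 = Round(s_0, k_0) = 0xCB59
s_2 = Round(s_1, k_1) = 0xFBBB
s_3 = Round(s_2, k_2) = 0x0956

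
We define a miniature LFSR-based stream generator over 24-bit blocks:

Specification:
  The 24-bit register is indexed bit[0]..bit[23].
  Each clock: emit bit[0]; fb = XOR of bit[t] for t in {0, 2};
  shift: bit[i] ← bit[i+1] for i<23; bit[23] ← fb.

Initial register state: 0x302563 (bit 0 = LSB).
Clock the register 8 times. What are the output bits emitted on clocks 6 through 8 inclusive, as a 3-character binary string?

110

reg_0 = 0x302563
clock 1: out=1, reg = 0x9812B1
clock 2: out=1, reg = 0xCC0958
clock 3: out=0, reg = 0x6604AC
clock 4: out=0, reg = 0xB30256
clock 5: out=0, reg = 0xD9812B
clock 6: out=1, reg = 0xECC095
clock 7: out=1, reg = 0x76604A
clock 8: out=0, reg = 0x3B3025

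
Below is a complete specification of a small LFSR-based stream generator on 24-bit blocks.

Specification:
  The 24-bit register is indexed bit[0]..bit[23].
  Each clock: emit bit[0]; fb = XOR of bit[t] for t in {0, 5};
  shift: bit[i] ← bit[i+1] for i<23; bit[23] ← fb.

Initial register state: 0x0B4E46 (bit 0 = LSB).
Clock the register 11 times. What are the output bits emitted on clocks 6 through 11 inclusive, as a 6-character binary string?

010011

reg_0 = 0x0B4E46
clock 1: out=0, reg = 0x05A723
clock 2: out=1, reg = 0x02D391
clock 3: out=1, reg = 0x8169C8
clock 4: out=0, reg = 0x40B4E4
clock 5: out=0, reg = 0xA05A72
clock 6: out=0, reg = 0xD02D39
clock 7: out=1, reg = 0x68169C
clock 8: out=0, reg = 0x340B4E
clock 9: out=0, reg = 0x1A05A7
clock 10: out=1, reg = 0x0D02D3
clock 11: out=1, reg = 0x868169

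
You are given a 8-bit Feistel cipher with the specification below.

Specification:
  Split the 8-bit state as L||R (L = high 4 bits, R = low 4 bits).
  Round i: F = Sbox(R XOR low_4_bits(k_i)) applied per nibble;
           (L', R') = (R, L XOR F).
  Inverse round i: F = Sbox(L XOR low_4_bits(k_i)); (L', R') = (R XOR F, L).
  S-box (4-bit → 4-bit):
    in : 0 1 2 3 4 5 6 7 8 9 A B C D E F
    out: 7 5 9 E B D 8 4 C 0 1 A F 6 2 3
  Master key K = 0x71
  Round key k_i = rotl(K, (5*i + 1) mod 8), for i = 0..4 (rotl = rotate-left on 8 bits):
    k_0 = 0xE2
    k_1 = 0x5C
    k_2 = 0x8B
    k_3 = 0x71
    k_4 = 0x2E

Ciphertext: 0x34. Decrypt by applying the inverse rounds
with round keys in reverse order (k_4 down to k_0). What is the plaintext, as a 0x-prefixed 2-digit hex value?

s_0 = ciphertext = 0x34
s_1 = InvRound(s_0, k_4) = 0x23
s_2 = InvRound(s_1, k_3) = 0xD2
s_3 = InvRound(s_2, k_2) = 0xAD
s_4 = InvRound(s_3, k_1) = 0x5A
s_5 = InvRound(s_4, k_0) = 0xE5

0xE5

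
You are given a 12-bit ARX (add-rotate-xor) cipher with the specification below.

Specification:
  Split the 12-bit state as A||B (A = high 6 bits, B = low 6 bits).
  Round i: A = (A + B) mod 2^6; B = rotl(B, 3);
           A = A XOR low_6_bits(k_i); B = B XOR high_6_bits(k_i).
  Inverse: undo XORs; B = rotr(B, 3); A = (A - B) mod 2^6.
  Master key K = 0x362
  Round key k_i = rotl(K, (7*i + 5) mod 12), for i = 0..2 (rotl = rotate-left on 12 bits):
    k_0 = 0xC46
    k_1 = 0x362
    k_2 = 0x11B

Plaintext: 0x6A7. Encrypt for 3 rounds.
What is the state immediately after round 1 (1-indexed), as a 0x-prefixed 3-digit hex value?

s_0 = plaintext = 0x6A7
s_1 = Round(s_0, k_0) = 0x1CD
s_2 = Round(s_1, k_1) = 0xDA4
s_3 = Round(s_2, k_2) = 0x060

0x1CD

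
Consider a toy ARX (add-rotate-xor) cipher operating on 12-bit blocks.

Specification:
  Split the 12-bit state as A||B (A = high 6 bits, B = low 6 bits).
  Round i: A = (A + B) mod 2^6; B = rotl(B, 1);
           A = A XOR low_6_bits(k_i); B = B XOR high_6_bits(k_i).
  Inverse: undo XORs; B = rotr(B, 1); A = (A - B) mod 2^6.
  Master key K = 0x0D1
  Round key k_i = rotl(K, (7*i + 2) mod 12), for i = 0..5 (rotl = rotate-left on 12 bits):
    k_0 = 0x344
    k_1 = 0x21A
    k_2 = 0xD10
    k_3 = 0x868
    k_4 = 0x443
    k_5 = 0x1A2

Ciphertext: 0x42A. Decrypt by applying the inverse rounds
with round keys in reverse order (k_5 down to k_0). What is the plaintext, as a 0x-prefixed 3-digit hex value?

0xD0A

s_0 = ciphertext = 0x42A
s_1 = InvRound(s_0, k_5) = 0x716
s_2 = InvRound(s_1, k_4) = 0xF23
s_3 = InvRound(s_2, k_3) = 0x4C1
s_4 = InvRound(s_3, k_2) = 0x27A
s_5 = InvRound(s_4, k_1) = 0xE99
s_6 = InvRound(s_5, k_0) = 0xD0A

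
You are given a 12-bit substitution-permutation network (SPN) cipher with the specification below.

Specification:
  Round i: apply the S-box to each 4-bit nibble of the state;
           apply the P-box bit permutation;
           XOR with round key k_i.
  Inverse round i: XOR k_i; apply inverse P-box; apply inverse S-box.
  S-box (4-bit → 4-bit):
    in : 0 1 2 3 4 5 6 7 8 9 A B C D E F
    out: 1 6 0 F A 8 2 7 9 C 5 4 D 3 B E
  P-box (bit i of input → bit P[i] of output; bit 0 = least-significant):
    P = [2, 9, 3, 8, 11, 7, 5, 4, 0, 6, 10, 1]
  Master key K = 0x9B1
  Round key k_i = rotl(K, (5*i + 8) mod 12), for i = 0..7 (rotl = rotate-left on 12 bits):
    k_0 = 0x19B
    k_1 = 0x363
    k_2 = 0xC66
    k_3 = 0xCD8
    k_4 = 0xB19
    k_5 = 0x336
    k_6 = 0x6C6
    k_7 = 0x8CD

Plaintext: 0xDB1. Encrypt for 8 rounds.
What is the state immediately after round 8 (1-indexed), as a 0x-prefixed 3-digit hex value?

s_0 = plaintext = 0xDB1
s_1 = Round(s_0, k_0) = 0x3F2
s_2 = Round(s_1, k_1) = 0x790
s_3 = Round(s_2, k_2) = 0x813
s_4 = Round(s_3, k_3) = 0xF77
s_5 = Round(s_4, k_4) = 0x5F7
s_6 = Round(s_5, k_5) = 0x188
s_7 = Round(s_6, k_6) = 0xB92
s_8 = Round(s_7, k_7) = 0xCFD

0xCFD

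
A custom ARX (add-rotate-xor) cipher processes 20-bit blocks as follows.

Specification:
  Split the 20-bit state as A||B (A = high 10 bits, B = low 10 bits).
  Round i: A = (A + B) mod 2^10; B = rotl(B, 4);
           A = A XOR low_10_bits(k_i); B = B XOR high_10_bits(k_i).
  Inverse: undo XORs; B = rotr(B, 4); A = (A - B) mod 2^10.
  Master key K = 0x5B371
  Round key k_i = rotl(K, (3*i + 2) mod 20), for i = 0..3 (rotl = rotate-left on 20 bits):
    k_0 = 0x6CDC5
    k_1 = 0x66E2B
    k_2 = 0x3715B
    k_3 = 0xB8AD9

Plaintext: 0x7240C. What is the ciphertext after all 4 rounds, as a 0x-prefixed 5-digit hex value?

s_0 = plaintext = 0x7240C
s_1 = Round(s_0, k_0) = 0x04173
s_2 = Round(s_1, k_1) = 0xEA2AE
s_3 = Round(s_2, k_2) = 0xC3636
s_4 = Round(s_3, k_3) = 0xE698A

0xE698A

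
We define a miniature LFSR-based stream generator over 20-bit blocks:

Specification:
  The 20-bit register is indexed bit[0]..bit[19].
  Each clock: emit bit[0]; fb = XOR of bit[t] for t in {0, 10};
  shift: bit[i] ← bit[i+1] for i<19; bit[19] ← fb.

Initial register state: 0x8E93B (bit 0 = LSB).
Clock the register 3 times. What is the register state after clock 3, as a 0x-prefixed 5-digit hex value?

0x31D27

reg_0 = 0x8E93B
clock 1: out=1, reg = 0xC749D
clock 2: out=1, reg = 0x63A4E
clock 3: out=0, reg = 0x31D27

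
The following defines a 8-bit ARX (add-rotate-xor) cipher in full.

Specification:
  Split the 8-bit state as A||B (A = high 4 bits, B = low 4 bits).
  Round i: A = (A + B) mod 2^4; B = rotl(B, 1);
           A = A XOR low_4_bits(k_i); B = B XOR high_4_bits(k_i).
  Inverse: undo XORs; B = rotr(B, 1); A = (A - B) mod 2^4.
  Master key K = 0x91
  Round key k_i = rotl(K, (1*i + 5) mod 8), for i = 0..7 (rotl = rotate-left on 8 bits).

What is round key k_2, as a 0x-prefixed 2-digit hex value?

0xC8

K = 0x91
k_0 = rotl(K, (1*0+5) mod 8) = rotl(K, 5) = 0x32
k_1 = rotl(K, (1*1+5) mod 8) = rotl(K, 6) = 0x64
k_2 = rotl(K, (1*2+5) mod 8) = rotl(K, 7) = 0xC8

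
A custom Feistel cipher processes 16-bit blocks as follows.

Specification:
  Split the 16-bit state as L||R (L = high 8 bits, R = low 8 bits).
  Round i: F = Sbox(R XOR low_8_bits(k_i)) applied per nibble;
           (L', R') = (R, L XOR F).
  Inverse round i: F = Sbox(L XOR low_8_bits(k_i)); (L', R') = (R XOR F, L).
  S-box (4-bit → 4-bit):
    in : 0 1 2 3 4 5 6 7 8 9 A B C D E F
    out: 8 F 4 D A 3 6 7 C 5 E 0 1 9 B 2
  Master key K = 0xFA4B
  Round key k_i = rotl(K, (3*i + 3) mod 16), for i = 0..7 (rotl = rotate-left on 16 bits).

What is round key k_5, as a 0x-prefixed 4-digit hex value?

K = 0xFA4B
k_0 = rotl(K, (3*0+3) mod 16) = rotl(K, 3) = 0xD25F
k_1 = rotl(K, (3*1+3) mod 16) = rotl(K, 6) = 0x92FE
k_2 = rotl(K, (3*2+3) mod 16) = rotl(K, 9) = 0x97F4
k_3 = rotl(K, (3*3+3) mod 16) = rotl(K, 12) = 0xBFA4
k_4 = rotl(K, (3*4+3) mod 16) = rotl(K, 15) = 0xFD25
k_5 = rotl(K, (3*5+3) mod 16) = rotl(K, 2) = 0xE92F

0xE92F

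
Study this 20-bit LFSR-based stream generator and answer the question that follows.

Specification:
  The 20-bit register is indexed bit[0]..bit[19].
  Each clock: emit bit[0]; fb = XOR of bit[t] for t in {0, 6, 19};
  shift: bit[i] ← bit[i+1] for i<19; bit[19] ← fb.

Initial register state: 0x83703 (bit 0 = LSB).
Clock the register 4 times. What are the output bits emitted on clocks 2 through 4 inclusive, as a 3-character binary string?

reg_0 = 0x83703
clock 1: out=1, reg = 0x41B81
clock 2: out=1, reg = 0xA0DC0
clock 3: out=0, reg = 0x506E0
clock 4: out=0, reg = 0xA8370

100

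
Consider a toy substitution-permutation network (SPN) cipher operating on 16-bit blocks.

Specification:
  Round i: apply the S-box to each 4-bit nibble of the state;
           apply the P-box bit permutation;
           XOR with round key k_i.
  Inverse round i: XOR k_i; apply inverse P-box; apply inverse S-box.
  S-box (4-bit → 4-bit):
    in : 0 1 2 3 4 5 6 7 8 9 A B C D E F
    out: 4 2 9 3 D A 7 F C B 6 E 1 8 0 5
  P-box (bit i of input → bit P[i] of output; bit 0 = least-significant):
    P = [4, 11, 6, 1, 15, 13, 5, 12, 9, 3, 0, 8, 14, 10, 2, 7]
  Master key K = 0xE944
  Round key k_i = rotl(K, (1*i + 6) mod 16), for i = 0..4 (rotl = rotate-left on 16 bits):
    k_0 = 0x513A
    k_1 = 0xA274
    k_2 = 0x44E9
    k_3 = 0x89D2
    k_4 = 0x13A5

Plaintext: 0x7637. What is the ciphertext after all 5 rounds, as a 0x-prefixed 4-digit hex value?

s_0 = plaintext = 0x7637
s_1 = Round(s_0, k_0) = 0xBFE5
s_2 = Round(s_1, k_1) = 0xACF3
s_3 = Round(s_2, k_2) = 0xCADD
s_4 = Round(s_3, k_3) = 0xD9D9
s_5 = Round(s_4, k_4) = 0x083F

0x083F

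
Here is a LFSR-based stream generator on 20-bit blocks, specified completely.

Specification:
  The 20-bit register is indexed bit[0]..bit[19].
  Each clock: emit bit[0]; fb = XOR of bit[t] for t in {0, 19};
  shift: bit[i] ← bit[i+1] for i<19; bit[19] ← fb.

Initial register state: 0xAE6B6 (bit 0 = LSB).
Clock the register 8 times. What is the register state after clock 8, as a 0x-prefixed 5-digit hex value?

0x6DAE6

reg_0 = 0xAE6B6
clock 1: out=0, reg = 0xD735B
clock 2: out=1, reg = 0x6B9AD
clock 3: out=1, reg = 0xB5CD6
clock 4: out=0, reg = 0xDAE6B
clock 5: out=1, reg = 0x6D735
clock 6: out=1, reg = 0xB6B9A
clock 7: out=0, reg = 0xDB5CD
clock 8: out=1, reg = 0x6DAE6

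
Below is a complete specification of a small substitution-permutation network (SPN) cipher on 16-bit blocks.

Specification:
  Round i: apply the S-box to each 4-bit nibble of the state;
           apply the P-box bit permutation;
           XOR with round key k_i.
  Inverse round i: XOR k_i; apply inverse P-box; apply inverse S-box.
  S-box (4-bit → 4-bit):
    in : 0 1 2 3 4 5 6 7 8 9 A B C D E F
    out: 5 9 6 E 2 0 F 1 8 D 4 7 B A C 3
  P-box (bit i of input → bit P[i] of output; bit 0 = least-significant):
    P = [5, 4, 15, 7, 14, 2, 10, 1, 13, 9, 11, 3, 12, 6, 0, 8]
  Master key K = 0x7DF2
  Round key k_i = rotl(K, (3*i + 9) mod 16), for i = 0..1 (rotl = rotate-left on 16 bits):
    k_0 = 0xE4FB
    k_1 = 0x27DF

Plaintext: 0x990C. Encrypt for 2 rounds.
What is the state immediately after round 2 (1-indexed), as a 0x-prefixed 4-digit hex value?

0x9EC2

s_0 = plaintext = 0x990C
s_1 = Round(s_0, k_0) = 0x9942
s_2 = Round(s_1, k_1) = 0x9EC2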